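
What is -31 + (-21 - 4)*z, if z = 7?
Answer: -206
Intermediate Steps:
-31 + (-21 - 4)*z = -31 + (-21 - 4)*7 = -31 - 25*7 = -31 - 175 = -206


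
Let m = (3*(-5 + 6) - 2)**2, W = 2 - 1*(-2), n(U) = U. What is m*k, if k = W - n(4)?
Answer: 0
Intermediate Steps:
W = 4 (W = 2 + 2 = 4)
k = 0 (k = 4 - 1*4 = 4 - 4 = 0)
m = 1 (m = (3*1 - 2)**2 = (3 - 2)**2 = 1**2 = 1)
m*k = 1*0 = 0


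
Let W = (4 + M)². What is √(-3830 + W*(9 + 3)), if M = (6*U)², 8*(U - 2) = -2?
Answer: √611227/2 ≈ 390.91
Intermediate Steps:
U = 7/4 (U = 2 + (⅛)*(-2) = 2 - ¼ = 7/4 ≈ 1.7500)
M = 441/4 (M = (6*(7/4))² = (21/2)² = 441/4 ≈ 110.25)
W = 208849/16 (W = (4 + 441/4)² = (457/4)² = 208849/16 ≈ 13053.)
√(-3830 + W*(9 + 3)) = √(-3830 + 208849*(9 + 3)/16) = √(-3830 + (208849/16)*12) = √(-3830 + 626547/4) = √(611227/4) = √611227/2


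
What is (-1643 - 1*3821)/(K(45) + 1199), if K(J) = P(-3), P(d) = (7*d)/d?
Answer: -2732/603 ≈ -4.5307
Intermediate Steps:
P(d) = 7
K(J) = 7
(-1643 - 1*3821)/(K(45) + 1199) = (-1643 - 1*3821)/(7 + 1199) = (-1643 - 3821)/1206 = -5464*1/1206 = -2732/603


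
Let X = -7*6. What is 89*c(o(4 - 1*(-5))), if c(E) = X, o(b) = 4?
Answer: -3738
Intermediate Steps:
X = -42
c(E) = -42
89*c(o(4 - 1*(-5))) = 89*(-42) = -3738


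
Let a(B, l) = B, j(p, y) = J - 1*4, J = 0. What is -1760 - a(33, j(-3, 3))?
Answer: -1793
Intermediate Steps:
j(p, y) = -4 (j(p, y) = 0 - 1*4 = 0 - 4 = -4)
-1760 - a(33, j(-3, 3)) = -1760 - 1*33 = -1760 - 33 = -1793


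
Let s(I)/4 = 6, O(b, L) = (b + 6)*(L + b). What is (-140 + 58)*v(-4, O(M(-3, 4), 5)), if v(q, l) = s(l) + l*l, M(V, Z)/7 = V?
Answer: -4725168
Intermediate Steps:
M(V, Z) = 7*V
O(b, L) = (6 + b)*(L + b)
s(I) = 24 (s(I) = 4*6 = 24)
v(q, l) = 24 + l**2 (v(q, l) = 24 + l*l = 24 + l**2)
(-140 + 58)*v(-4, O(M(-3, 4), 5)) = (-140 + 58)*(24 + ((7*(-3))**2 + 6*5 + 6*(7*(-3)) + 5*(7*(-3)))**2) = -82*(24 + ((-21)**2 + 30 + 6*(-21) + 5*(-21))**2) = -82*(24 + (441 + 30 - 126 - 105)**2) = -82*(24 + 240**2) = -82*(24 + 57600) = -82*57624 = -4725168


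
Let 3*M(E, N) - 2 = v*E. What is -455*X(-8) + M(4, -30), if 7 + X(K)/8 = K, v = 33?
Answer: 163934/3 ≈ 54645.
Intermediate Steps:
X(K) = -56 + 8*K
M(E, N) = ⅔ + 11*E (M(E, N) = ⅔ + (33*E)/3 = ⅔ + 11*E)
-455*X(-8) + M(4, -30) = -455*(-56 + 8*(-8)) + (⅔ + 11*4) = -455*(-56 - 64) + (⅔ + 44) = -455*(-120) + 134/3 = 54600 + 134/3 = 163934/3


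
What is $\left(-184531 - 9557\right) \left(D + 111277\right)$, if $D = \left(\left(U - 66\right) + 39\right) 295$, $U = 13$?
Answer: $-20795946936$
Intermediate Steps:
$D = -4130$ ($D = \left(\left(13 - 66\right) + 39\right) 295 = \left(-53 + 39\right) 295 = \left(-14\right) 295 = -4130$)
$\left(-184531 - 9557\right) \left(D + 111277\right) = \left(-184531 - 9557\right) \left(-4130 + 111277\right) = \left(-194088\right) 107147 = -20795946936$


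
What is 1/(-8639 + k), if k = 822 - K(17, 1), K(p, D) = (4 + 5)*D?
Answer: -1/7826 ≈ -0.00012778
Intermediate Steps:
K(p, D) = 9*D
k = 813 (k = 822 - 9 = 813)
1/(-8639 + k) = 1/(-8639 + 813) = 1/(-7826) = -1/7826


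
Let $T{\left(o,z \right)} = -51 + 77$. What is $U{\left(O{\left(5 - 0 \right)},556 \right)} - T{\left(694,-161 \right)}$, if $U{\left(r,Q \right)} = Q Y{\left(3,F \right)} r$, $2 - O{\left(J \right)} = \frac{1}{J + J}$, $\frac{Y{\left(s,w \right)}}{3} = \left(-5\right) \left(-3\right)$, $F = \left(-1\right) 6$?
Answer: $47512$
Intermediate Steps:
$T{\left(o,z \right)} = 26$
$F = -6$
$Y{\left(s,w \right)} = 45$ ($Y{\left(s,w \right)} = 3 \left(\left(-5\right) \left(-3\right)\right) = 3 \cdot 15 = 45$)
$O{\left(J \right)} = 2 - \frac{1}{2 J}$ ($O{\left(J \right)} = 2 - \frac{1}{J + J} = 2 - \frac{1}{2 J}$)
$U{\left(r,Q \right)} = 45 Q r$ ($U{\left(r,Q \right)} = Q 45 r = 45 Q r$)
$U{\left(O{\left(5 - 0 \right)},556 \right)} - T{\left(694,-161 \right)} = 45 \cdot 556 \left(2 - \frac{1}{2 \left(5 - 0\right)}\right) - 26 = 45 \cdot 556 \left(2 - \frac{1}{2 \left(5 + 0\right)}\right) - 26 = 45 \cdot 556 \left(2 - \frac{1}{2 \cdot 5}\right) - 26 = 45 \cdot 556 \left(2 - \frac{1}{10}\right) - 26 = 45 \cdot 556 \cdot \frac{19}{10} - 26 = 47538 - 26 = 47512$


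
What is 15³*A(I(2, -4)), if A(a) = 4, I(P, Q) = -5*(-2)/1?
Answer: 13500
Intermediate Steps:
I(P, Q) = 10 (I(P, Q) = 10*1 = 10)
15³*A(I(2, -4)) = 15³*4 = 3375*4 = 13500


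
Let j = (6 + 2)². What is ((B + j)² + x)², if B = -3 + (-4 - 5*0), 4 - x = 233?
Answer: 9120400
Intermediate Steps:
x = -229 (x = 4 - 1*233 = 4 - 233 = -229)
j = 64 (j = 8² = 64)
B = -7 (B = -3 + (-4 + 0) = -3 - 4 = -7)
((B + j)² + x)² = ((-7 + 64)² - 229)² = (57² - 229)² = (3249 - 229)² = 3020² = 9120400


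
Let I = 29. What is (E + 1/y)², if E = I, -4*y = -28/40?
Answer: 59049/49 ≈ 1205.1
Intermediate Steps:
y = 7/40 (y = -(-7)/40 = -¼*(-7/10) = 7/40 ≈ 0.17500)
E = 29
(E + 1/y)² = (29 + 1/(7/40))² = (29 + 40/7)² = (243/7)² = 59049/49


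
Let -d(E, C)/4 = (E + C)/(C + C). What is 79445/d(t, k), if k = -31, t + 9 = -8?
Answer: -2462795/96 ≈ -25654.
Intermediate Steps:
t = -17 (t = -9 - 8 = -17)
d(E, C) = -2*(C + E)/C (d(E, C) = -4*(E + C)/(C + C) = -4*(C + E)/(2*C) = -4*(C + E)*1/(2*C) = -2*(C + E)/C)
79445/d(t, k) = 79445/(-2 - 2*(-17)/(-31)) = 79445/(-2 - 2*(-17)*(-1/31)) = 79445/(-2 - 34/31) = 79445/(-96/31) = 79445*(-31/96) = -2462795/96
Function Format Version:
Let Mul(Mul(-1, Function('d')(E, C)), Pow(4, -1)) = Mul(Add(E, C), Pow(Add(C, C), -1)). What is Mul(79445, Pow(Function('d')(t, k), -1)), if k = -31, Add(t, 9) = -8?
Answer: Rational(-2462795, 96) ≈ -25654.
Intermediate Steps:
t = -17 (t = Add(-9, -8) = -17)
Function('d')(E, C) = Mul(-2, Pow(C, -1), Add(C, E)) (Function('d')(E, C) = Mul(-4, Mul(Add(E, C), Pow(Add(C, C), -1))) = Mul(-4, Mul(Add(C, E), Pow(Mul(2, C), -1))) = Mul(-4, Mul(Add(C, E), Mul(Rational(1, 2), Pow(C, -1)))) = Mul(-4, Mul(Rational(1, 2), Pow(C, -1), Add(C, E))) = Mul(-2, Pow(C, -1), Add(C, E)))
Mul(79445, Pow(Function('d')(t, k), -1)) = Mul(79445, Pow(Add(-2, Mul(-2, -17, Pow(-31, -1))), -1)) = Mul(79445, Pow(Add(-2, Mul(-2, -17, Rational(-1, 31))), -1)) = Mul(79445, Pow(Add(-2, Rational(-34, 31)), -1)) = Mul(79445, Pow(Rational(-96, 31), -1)) = Mul(79445, Rational(-31, 96)) = Rational(-2462795, 96)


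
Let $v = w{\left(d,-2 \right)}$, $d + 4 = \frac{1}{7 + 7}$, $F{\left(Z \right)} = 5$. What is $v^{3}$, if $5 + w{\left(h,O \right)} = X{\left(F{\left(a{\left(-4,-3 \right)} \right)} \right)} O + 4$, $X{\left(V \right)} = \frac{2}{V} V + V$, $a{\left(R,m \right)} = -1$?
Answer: $-3375$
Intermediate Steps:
$d = - \frac{55}{14}$ ($d = -4 + \frac{1}{7 + 7} = -4 + \frac{1}{14} = - \frac{55}{14} \approx -3.9286$)
$X{\left(V \right)} = 2 + V$
$w{\left(h,O \right)} = -1 + 7 O$ ($w{\left(h,O \right)} = -5 + \left(\left(2 + 5\right) O + 4\right) = -5 + \left(7 O + 4\right) = -5 + \left(4 + 7 O\right) = -1 + 7 O$)
$v = -15$ ($v = -1 + 7 \left(-2\right) = -1 - 14 = -15$)
$v^{3} = \left(-15\right)^{3} = -3375$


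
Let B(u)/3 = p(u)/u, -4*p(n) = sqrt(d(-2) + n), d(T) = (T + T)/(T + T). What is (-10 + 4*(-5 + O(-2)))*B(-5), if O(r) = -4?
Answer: -69*I/5 ≈ -13.8*I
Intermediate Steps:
d(T) = 1 (d(T) = (2*T)/((2*T)) = (2*T)*(1/(2*T)) = 1)
p(n) = -sqrt(1 + n)/4
B(u) = -3*sqrt(1 + u)/(4*u) (B(u) = 3*((-sqrt(1 + u)/4)/u) = 3*(-sqrt(1 + u)/(4*u)) = -3*sqrt(1 + u)/(4*u))
(-10 + 4*(-5 + O(-2)))*B(-5) = (-10 + 4*(-5 - 4))*(-3/4*sqrt(1 - 5)/(-5)) = (-10 + 4*(-9))*(-3/4*(-1/5)*sqrt(-4)) = (-10 - 36)*(-3/4*(-1/5)*2*I) = -69*I/5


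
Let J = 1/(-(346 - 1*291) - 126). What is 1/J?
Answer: -181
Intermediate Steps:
J = -1/181 (J = 1/(-(346 - 291) - 126) = 1/(-1*55 - 126) = 1/(-55 - 126) = 1/(-181) = -1/181 ≈ -0.0055249)
1/J = 1/(-1/181) = -181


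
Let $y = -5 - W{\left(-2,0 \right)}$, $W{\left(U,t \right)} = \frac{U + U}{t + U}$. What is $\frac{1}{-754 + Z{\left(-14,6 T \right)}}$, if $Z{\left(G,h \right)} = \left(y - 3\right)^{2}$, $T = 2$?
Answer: $- \frac{1}{654} \approx -0.0015291$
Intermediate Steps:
$W{\left(U,t \right)} = \frac{2 U}{U + t}$
$y = -7$ ($y = -5 - 2 \left(-2\right) \frac{1}{-2 + 0} = -5 - 2 \left(-2\right) \frac{1}{-2} = -5 - 2 \left(-2\right) \left(- \frac{1}{2}\right) = -5 - 2 = -7$)
$Z{\left(G,h \right)} = 100$ ($Z{\left(G,h \right)} = \left(-7 - 3\right)^{2} = \left(-10\right)^{2} = 100$)
$\frac{1}{-754 + Z{\left(-14,6 T \right)}} = \frac{1}{-754 + 100} = \frac{1}{-654} = - \frac{1}{654}$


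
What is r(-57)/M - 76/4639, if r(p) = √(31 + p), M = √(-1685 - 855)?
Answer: -76/4639 + √16510/1270 ≈ 0.084791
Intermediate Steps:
M = 2*I*√635 (M = √(-2540) = 2*I*√635 ≈ 50.398*I)
r(-57)/M - 76/4639 = √(31 - 57)/((2*I*√635)) - 76/4639 = √(-26)*(-I*√635/1270) - 76*1/4639 = (I*√26)*(-I*√635/1270) - 76/4639 = √16510/1270 - 76/4639 = -76/4639 + √16510/1270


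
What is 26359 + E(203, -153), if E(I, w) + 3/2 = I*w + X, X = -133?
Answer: -9669/2 ≈ -4834.5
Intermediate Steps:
E(I, w) = -269/2 + I*w (E(I, w) = -3/2 + (I*w - 133) = -3/2 + (-133 + I*w) = -269/2 + I*w)
26359 + E(203, -153) = 26359 + (-269/2 + 203*(-153)) = 26359 + (-269/2 - 31059) = 26359 - 62387/2 = -9669/2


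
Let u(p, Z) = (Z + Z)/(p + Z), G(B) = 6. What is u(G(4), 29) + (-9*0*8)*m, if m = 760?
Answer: 58/35 ≈ 1.6571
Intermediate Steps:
u(p, Z) = 2*Z/(Z + p) (u(p, Z) = (2*Z)/(Z + p) = 2*Z/(Z + p))
u(G(4), 29) + (-9*0*8)*m = 2*29/(29 + 6) + (-9*0*8)*760 = 2*29/35 + (0*8)*760 = 2*29*(1/35) + 0*760 = 58/35 + 0 = 58/35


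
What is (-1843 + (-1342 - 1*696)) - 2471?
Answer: -6352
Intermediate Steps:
(-1843 + (-1342 - 1*696)) - 2471 = (-1843 + (-1342 - 696)) - 2471 = (-1843 - 2038) - 2471 = -3881 - 2471 = -6352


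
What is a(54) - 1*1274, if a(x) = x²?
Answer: 1642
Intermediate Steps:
a(54) - 1*1274 = 54² - 1*1274 = 2916 - 1274 = 1642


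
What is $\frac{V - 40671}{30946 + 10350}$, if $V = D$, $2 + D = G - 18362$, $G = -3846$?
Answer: $- \frac{62881}{41296} \approx -1.5227$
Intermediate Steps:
$D = -22210$ ($D = -2 - 22208 = -22210$)
$V = -22210$
$\frac{V - 40671}{30946 + 10350} = \frac{-22210 - 40671}{30946 + 10350} = - \frac{62881}{41296}$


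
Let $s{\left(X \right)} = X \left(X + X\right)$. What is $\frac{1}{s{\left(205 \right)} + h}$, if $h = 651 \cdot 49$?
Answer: $\frac{1}{115949} \approx 8.6245 \cdot 10^{-6}$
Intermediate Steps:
$h = 31899$
$s{\left(X \right)} = 2 X^{2}$ ($s{\left(X \right)} = X 2 X = 2 X^{2}$)
$\frac{1}{s{\left(205 \right)} + h} = \frac{1}{2 \cdot 205^{2} + 31899} = \frac{1}{2 \cdot 42025 + 31899} = \frac{1}{84050 + 31899} = \frac{1}{115949}$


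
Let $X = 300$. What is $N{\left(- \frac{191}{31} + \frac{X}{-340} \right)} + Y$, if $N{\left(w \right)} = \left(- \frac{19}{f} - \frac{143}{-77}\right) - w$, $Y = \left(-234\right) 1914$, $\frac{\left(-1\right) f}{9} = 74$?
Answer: $- \frac{1100352961423}{2456874} \approx -4.4787 \cdot 10^{5}$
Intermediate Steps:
$f = -666$ ($f = \left(-9\right) 74 = -666$)
$Y = -447876$
$N{\left(w \right)} = \frac{8791}{4662} - w$ ($N{\left(w \right)} = \left(- \frac{19}{-666} - \frac{143}{-77}\right) - w = \left(\left(-19\right) \left(- \frac{1}{666}\right) - - \frac{13}{7}\right) - w = \left(\frac{19}{666} + \frac{13}{7}\right) - w = \frac{8791}{4662} - w$)
$N{\left(- \frac{191}{31} + \frac{X}{-340} \right)} + Y = \left(\frac{8791}{4662} - \left(- \frac{191}{31} + \frac{300}{-340}\right)\right) - 447876 = \left(\frac{8791}{4662} - \left(\left(-191\right) \frac{1}{31} + 300 \left(- \frac{1}{340}\right)\right)\right) - 447876 = \left(\frac{8791}{4662} - \left(- \frac{191}{31} - \frac{15}{17}\right)\right) - 447876 = \left(\frac{8791}{4662} - - \frac{3712}{527}\right) - 447876 = \left(\frac{8791}{4662} + \frac{3712}{527}\right) - 447876 = \frac{21938201}{2456874} - 447876 = - \frac{1100352961423}{2456874}$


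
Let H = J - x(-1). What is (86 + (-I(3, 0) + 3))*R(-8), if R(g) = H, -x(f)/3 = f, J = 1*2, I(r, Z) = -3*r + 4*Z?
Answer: -98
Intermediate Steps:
J = 2
x(f) = -3*f
H = -1 (H = 2 - (-3)*(-1) = 2 - 1*3 = 2 - 3 = -1)
R(g) = -1
(86 + (-I(3, 0) + 3))*R(-8) = (86 + (-(-3*3 + 4*0) + 3))*(-1) = (86 + (-(-9 + 0) + 3))*(-1) = (86 + (-1*(-9) + 3))*(-1) = (86 + (9 + 3))*(-1) = (86 + 12)*(-1) = 98*(-1) = -98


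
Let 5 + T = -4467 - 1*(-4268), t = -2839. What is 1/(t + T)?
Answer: -1/3043 ≈ -0.00032862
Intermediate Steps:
T = -204 (T = -5 + (-4467 - 1*(-4268)) = -5 + (-4467 + 4268) = -5 - 199 = -204)
1/(t + T) = 1/(-2839 - 204) = 1/(-3043) = -1/3043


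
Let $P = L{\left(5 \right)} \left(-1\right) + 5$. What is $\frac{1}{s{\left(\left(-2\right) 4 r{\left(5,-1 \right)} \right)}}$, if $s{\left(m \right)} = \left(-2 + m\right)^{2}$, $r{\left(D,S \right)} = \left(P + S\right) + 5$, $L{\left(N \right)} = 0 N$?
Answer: $\frac{1}{5476} \approx 0.00018262$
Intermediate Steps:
$L{\left(N \right)} = 0$
$P = 5$ ($P = 0 \left(-1\right) + 5 = 0 + 5 = 5$)
$r{\left(D,S \right)} = 10 + S$ ($r{\left(D,S \right)} = \left(5 + S\right) + 5 = 10 + S$)
$\frac{1}{s{\left(\left(-2\right) 4 r{\left(5,-1 \right)} \right)}} = \frac{1}{\left(-2 + \left(-2\right) 4 \left(10 - 1\right)\right)^{2}} = \frac{1}{\left(-2 - 72\right)^{2}} = \frac{1}{\left(-74\right)^{2}} = \frac{1}{5476}$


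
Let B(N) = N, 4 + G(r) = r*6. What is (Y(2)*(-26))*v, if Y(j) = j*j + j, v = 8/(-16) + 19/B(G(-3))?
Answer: 2340/11 ≈ 212.73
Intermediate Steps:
G(r) = -4 + 6*r (G(r) = -4 + r*6 = -4 + 6*r)
v = -15/11 (v = 8/(-16) + 19/(-4 + 6*(-3)) = 8*(-1/16) + 19/(-4 - 18) = -½ + 19/(-22) = -½ + 19*(-1/22) = -½ - 19/22 = -15/11 ≈ -1.3636)
Y(j) = j + j² (Y(j) = j² + j = j + j²)
(Y(2)*(-26))*v = ((2*(1 + 2))*(-26))*(-15/11) = ((2*3)*(-26))*(-15/11) = (6*(-26))*(-15/11) = -156*(-15/11) = 2340/11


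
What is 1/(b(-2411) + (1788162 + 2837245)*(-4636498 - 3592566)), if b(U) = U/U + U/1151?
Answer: -1151/43810248533635508 ≈ -2.6272e-14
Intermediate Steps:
b(U) = 1 + U/1151 (b(U) = 1 + U*(1/1151) = 1 + U/1151)
1/(b(-2411) + (1788162 + 2837245)*(-4636498 - 3592566)) = 1/((1 + (1/1151)*(-2411)) + (1788162 + 2837245)*(-4636498 - 3592566)) = 1/((1 - 2411/1151) + 4625407*(-8229064)) = 1/(-1260/1151 - 38062770229048) = 1/(-43810248533635508/1151) = -1151/43810248533635508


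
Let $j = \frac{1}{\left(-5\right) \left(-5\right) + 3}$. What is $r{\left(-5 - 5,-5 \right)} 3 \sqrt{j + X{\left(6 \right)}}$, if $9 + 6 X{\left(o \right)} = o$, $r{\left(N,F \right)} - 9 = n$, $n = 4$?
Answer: $\frac{39 i \sqrt{91}}{14} \approx 26.574 i$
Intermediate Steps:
$r{\left(N,F \right)} = 13$ ($r{\left(N,F \right)} = 9 + 4 = 13$)
$X{\left(o \right)} = - \frac{3}{2} + \frac{o}{6}$
$j = \frac{1}{28}$ ($j = \frac{1}{25 + 3} = \frac{1}{28} \approx 0.035714$)
$r{\left(-5 - 5,-5 \right)} 3 \sqrt{j + X{\left(6 \right)}} = 13 \cdot 3 \sqrt{\frac{1}{28} + \left(- \frac{3}{2} + \frac{1}{6} \cdot 6\right)} = 39 \sqrt{\frac{1}{28} + \left(- \frac{3}{2} + 1\right)} = 39 \sqrt{\frac{1}{28} - \frac{1}{2}} = 39 \sqrt{- \frac{13}{28}} = 39 \frac{i \sqrt{91}}{14} = \frac{39 i \sqrt{91}}{14}$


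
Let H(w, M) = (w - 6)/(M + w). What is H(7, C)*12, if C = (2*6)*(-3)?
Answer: -12/29 ≈ -0.41379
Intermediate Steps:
C = -36 (C = 12*(-3) = -36)
H(w, M) = (-6 + w)/(M + w)
H(7, C)*12 = ((-6 + 7)/(-36 + 7))*12 = (1/(-29))*12 = -1/29*1*12 = -1/29*12 = -12/29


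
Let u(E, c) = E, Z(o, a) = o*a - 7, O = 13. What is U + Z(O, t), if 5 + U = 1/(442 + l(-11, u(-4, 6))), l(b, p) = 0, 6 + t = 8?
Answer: 6189/442 ≈ 14.002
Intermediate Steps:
t = 2 (t = -6 + 8 = 2)
Z(o, a) = -7 + a*o (Z(o, a) = a*o - 7 = -7 + a*o)
U = -2209/442 (U = -5 + 1/(442 + 0) = -5 + 1/442 = -2209/442 ≈ -4.9977)
U + Z(O, t) = -2209/442 + (-7 + 2*13) = -2209/442 + (-7 + 26) = -2209/442 + 19 = 6189/442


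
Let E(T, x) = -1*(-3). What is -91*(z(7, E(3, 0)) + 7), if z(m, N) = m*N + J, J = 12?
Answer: -3640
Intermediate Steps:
E(T, x) = 3
z(m, N) = 12 + N*m (z(m, N) = m*N + 12 = N*m + 12 = 12 + N*m)
-91*(z(7, E(3, 0)) + 7) = -91*((12 + 3*7) + 7) = -91*((12 + 21) + 7) = -91*(33 + 7) = -91*40 = -3640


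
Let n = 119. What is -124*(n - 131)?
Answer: 1488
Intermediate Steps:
-124*(n - 131) = -124*(119 - 131) = -124*(-12) = 1488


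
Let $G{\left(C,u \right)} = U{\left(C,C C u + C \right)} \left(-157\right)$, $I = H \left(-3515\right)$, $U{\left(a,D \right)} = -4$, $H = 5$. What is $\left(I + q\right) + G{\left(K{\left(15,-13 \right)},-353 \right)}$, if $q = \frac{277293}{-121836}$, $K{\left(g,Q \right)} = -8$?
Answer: $- \frac{688343995}{40612} \approx -16949.0$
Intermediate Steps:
$q = - \frac{92431}{40612}$ ($q = 277293 \left(- \frac{1}{121836}\right) = - \frac{92431}{40612} \approx -2.276$)
$I = -17575$ ($I = 5 \left(-3515\right) = -17575$)
$G{\left(C,u \right)} = 628$ ($G{\left(C,u \right)} = \left(-4\right) \left(-157\right) = 628$)
$\left(I + q\right) + G{\left(K{\left(15,-13 \right)},-353 \right)} = \left(-17575 - \frac{92431}{40612}\right) + 628 = - \frac{713848331}{40612} + 628 = - \frac{688343995}{40612}$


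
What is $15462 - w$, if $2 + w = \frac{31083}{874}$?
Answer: $\frac{13484453}{874} \approx 15428.0$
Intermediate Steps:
$w = \frac{29335}{874}$ ($w = -2 + \frac{31083}{874} = \frac{29335}{874} \approx 33.564$)
$15462 - w = 15462 - \frac{29335}{874} = \frac{13484453}{874}$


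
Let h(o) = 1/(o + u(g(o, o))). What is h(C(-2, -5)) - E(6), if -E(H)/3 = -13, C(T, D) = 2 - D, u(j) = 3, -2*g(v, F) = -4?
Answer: -389/10 ≈ -38.900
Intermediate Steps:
g(v, F) = 2 (g(v, F) = -½*(-4) = 2)
E(H) = 39 (E(H) = -3*(-13) = 39)
h(o) = 1/(3 + o) (h(o) = 1/(o + 3) = 1/(3 + o))
h(C(-2, -5)) - E(6) = 1/(3 + (2 - 1*(-5))) - 1*39 = 1/(3 + (2 + 5)) - 39 = 1/(3 + 7) - 39 = 1/10 - 39 = ⅒ - 39 = -389/10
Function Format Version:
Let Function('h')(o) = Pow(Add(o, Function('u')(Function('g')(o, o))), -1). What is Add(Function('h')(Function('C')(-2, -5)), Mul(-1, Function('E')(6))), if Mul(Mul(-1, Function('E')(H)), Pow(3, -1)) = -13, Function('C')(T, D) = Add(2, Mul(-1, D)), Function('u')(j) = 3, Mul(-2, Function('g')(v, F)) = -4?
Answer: Rational(-389, 10) ≈ -38.900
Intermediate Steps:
Function('g')(v, F) = 2 (Function('g')(v, F) = Mul(Rational(-1, 2), -4) = 2)
Function('E')(H) = 39 (Function('E')(H) = Mul(-3, -13) = 39)
Function('h')(o) = Pow(Add(3, o), -1) (Function('h')(o) = Pow(Add(o, 3), -1) = Pow(Add(3, o), -1))
Add(Function('h')(Function('C')(-2, -5)), Mul(-1, Function('E')(6))) = Add(Pow(Add(3, Add(2, Mul(-1, -5))), -1), Mul(-1, 39)) = Add(Pow(Add(3, Add(2, 5)), -1), -39) = Add(Pow(Add(3, 7), -1), -39) = Add(Pow(10, -1), -39) = Add(Rational(1, 10), -39) = Rational(-389, 10)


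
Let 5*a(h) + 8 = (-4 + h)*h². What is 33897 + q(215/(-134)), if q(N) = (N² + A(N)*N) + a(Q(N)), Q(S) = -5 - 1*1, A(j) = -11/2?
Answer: 759422063/22445 ≈ 33835.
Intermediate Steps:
A(j) = -11/2 (A(j) = -11*½ = -11/2)
Q(S) = -6 (Q(S) = -5 - 1 = -6)
a(h) = -8/5 + h²*(-4 + h)/5 (a(h) = -8/5 + ((-4 + h)*h²)/5 = -8/5 + (h²*(-4 + h))/5 = -8/5 + h²*(-4 + h)/5)
q(N) = -368/5 + N² - 11*N/2 (q(N) = (N² - 11*N/2) + (-8/5 - ⅘*(-6)² + (⅕)*(-6)³) = (N² - 11*N/2) + (-8/5 - ⅘*36 + (⅕)*(-216)) = (N² - 11*N/2) + (-8/5 - 144/5 - 216/5) = (N² - 11*N/2) - 368/5 = -368/5 + N² - 11*N/2)
33897 + q(215/(-134)) = 33897 + (-368/5 + (215/(-134))² - 2365/(2*(-134))) = 33897 + (-368/5 + (215*(-1/134))² - 2365*(-1)/(2*134)) = 33897 + (-368/5 + (-215/134)² - 11/2*(-215/134)) = 33897 + (-368/5 + 46225/17956 + 2365/268) = 33897 - 1396102/22445 = 759422063/22445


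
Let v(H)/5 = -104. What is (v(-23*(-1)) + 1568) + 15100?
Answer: 16148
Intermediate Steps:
v(H) = -520 (v(H) = 5*(-104) = -520)
(v(-23*(-1)) + 1568) + 15100 = (-520 + 1568) + 15100 = 1048 + 15100 = 16148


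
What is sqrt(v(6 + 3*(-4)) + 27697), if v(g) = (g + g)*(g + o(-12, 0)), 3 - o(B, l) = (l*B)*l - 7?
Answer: sqrt(27649) ≈ 166.28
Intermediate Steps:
o(B, l) = 10 - B*l**2 (o(B, l) = 3 - ((l*B)*l - 7) = 3 - ((B*l)*l - 7) = 3 - (B*l**2 - 7) = 3 - (-7 + B*l**2) = 3 + (7 - B*l**2) = 10 - B*l**2)
v(g) = 2*g*(10 + g) (v(g) = (g + g)*(g + (10 - 1*(-12)*0**2)) = (2*g)*(g + (10 - 1*(-12)*0)) = (2*g)*(g + (10 + 0)) = (2*g)*(g + 10) = (2*g)*(10 + g) = 2*g*(10 + g))
sqrt(v(6 + 3*(-4)) + 27697) = sqrt(2*(6 + 3*(-4))*(10 + (6 + 3*(-4))) + 27697) = sqrt(2*(6 - 12)*(10 + (6 - 12)) + 27697) = sqrt(2*(-6)*(10 - 6) + 27697) = sqrt(2*(-6)*4 + 27697) = sqrt(-48 + 27697) = sqrt(27649)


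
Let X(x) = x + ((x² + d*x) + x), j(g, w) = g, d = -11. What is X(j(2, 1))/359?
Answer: -14/359 ≈ -0.038997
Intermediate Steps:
X(x) = x² - 9*x (X(x) = x + ((x² - 11*x) + x) = x + (x² - 10*x) = x² - 9*x)
X(j(2, 1))/359 = (2*(-9 + 2))/359 = (2*(-7))*(1/359) = -14*1/359 = -14/359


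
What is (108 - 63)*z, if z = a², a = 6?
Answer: 1620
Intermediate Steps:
z = 36 (z = 6² = 36)
(108 - 63)*z = (108 - 63)*36 = 45*36 = 1620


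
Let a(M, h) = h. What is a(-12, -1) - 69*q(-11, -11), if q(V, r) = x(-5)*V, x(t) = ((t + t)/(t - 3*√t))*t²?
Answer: 94868/7 - 56925*I*√5/7 ≈ 13553.0 - 18184.0*I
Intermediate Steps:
x(t) = 2*t³/(t - 3*√t) (x(t) = ((2*t)/(t - 3*√t))*t² = (2*t/(t - 3*√t))*t² = 2*t³/(t - 3*√t))
q(V, r) = -250*V/(-5 - 3*I*√5) (q(V, r) = (2*(-5)³/(-5 - 3*I*√5))*V = (2*(-125)/(-5 - 3*I*√5))*V = (-250/(-5 - 3*I*√5))*V = -250*V/(-5 - 3*I*√5))
a(-12, -1) - 69*q(-11, -11) = -1 - 69*((125/7)*(-11) - 75/7*I*(-11)*√5) = -1 - 69*(-1375/7 + 825*I*√5/7) = -1 + (94875/7 - 56925*I*√5/7) = 94868/7 - 56925*I*√5/7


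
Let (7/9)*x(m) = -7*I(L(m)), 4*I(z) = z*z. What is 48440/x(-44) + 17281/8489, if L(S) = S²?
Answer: 18165399817/8948696328 ≈ 2.0299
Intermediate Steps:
I(z) = z²/4 (I(z) = (z*z)/4 = z²/4)
x(m) = -9*m⁴/4 (x(m) = 9*(-7*(m²)²/4)/7 = 9*(-7*m⁴/4)/7 = -9*m⁴/4)
48440/x(-44) + 17281/8489 = 48440/((-9/4*(-44)⁴)) + 17281/8489 = 48440/((-9/4*3748096)) + 17281*(1/8489) = 48440/(-8433216) + 17281/8489 = 48440*(-1/8433216) + 17281/8489 = -6055/1054152 + 17281/8489 = 18165399817/8948696328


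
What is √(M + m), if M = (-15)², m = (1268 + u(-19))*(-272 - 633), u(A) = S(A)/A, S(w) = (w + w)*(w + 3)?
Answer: I*√1118355 ≈ 1057.5*I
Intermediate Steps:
S(w) = 2*w*(3 + w) (S(w) = (2*w)*(3 + w) = 2*w*(3 + w))
u(A) = 6 + 2*A (u(A) = (2*A*(3 + A))/A = 6 + 2*A)
m = -1118580 (m = (1268 + (6 + 2*(-19)))*(-272 - 633) = (1268 + (6 - 38))*(-905) = (1268 - 32)*(-905) = 1236*(-905) = -1118580)
M = 225
√(M + m) = √(225 - 1118580) = √(-1118355) = I*√1118355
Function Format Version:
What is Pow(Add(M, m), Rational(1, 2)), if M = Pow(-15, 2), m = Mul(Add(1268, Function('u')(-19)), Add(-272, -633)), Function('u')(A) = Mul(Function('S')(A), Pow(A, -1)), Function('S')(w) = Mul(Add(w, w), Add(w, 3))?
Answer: Mul(I, Pow(1118355, Rational(1, 2))) ≈ Mul(1057.5, I)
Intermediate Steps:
Function('S')(w) = Mul(2, w, Add(3, w)) (Function('S')(w) = Mul(Mul(2, w), Add(3, w)) = Mul(2, w, Add(3, w)))
Function('u')(A) = Add(6, Mul(2, A)) (Function('u')(A) = Mul(Mul(2, A, Add(3, A)), Pow(A, -1)) = Add(6, Mul(2, A)))
m = -1118580 (m = Mul(Add(1268, Add(6, Mul(2, -19))), Add(-272, -633)) = Mul(Add(1268, Add(6, -38)), -905) = Mul(Add(1268, -32), -905) = Mul(1236, -905) = -1118580)
M = 225
Pow(Add(M, m), Rational(1, 2)) = Pow(Add(225, -1118580), Rational(1, 2)) = Pow(-1118355, Rational(1, 2)) = Mul(I, Pow(1118355, Rational(1, 2)))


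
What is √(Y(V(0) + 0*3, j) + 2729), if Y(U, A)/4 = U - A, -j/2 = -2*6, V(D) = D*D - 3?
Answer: √2621 ≈ 51.196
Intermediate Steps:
V(D) = -3 + D² (V(D) = D² - 3 = -3 + D²)
j = 24 (j = -(-4)*6 = -2*(-12) = 24)
Y(U, A) = -4*A + 4*U (Y(U, A) = 4*(U - A) = -4*A + 4*U)
√(Y(V(0) + 0*3, j) + 2729) = √((-4*24 + 4*((-3 + 0²) + 0*3)) + 2729) = √((-96 + 4*((-3 + 0) + 0)) + 2729) = √((-96 + 4*(-3 + 0)) + 2729) = √((-96 + 4*(-3)) + 2729) = √((-96 - 12) + 2729) = √(-108 + 2729) = √2621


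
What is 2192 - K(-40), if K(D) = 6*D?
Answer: 2432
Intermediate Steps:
2192 - K(-40) = 2192 - 6*(-40) = 2192 - 1*(-240) = 2192 + 240 = 2432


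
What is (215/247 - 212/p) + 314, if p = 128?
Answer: 2475645/7904 ≈ 313.21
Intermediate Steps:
(215/247 - 212/p) + 314 = (215/247 - 212/128) + 314 = (215*(1/247) - 212*1/128) + 314 = (215/247 - 53/32) + 314 = -6211/7904 + 314 = 2475645/7904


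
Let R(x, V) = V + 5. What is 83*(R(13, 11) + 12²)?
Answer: 13280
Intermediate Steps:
R(x, V) = 5 + V
83*(R(13, 11) + 12²) = 83*((5 + 11) + 12²) = 83*(16 + 144) = 83*160 = 13280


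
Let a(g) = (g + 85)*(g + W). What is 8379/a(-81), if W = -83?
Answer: -8379/656 ≈ -12.773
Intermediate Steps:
a(g) = (-83 + g)*(85 + g) (a(g) = (g + 85)*(g - 83) = (85 + g)*(-83 + g) = (-83 + g)*(85 + g))
8379/a(-81) = 8379/(-7055 + (-81)**2 + 2*(-81)) = 8379/(-7055 + 6561 - 162) = 8379/(-656) = 8379*(-1/656) = -8379/656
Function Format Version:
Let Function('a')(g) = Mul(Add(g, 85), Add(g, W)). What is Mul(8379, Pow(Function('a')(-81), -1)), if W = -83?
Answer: Rational(-8379, 656) ≈ -12.773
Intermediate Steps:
Function('a')(g) = Mul(Add(-83, g), Add(85, g)) (Function('a')(g) = Mul(Add(g, 85), Add(g, -83)) = Mul(Add(85, g), Add(-83, g)) = Mul(Add(-83, g), Add(85, g)))
Mul(8379, Pow(Function('a')(-81), -1)) = Mul(8379, Pow(Add(-7055, Pow(-81, 2), Mul(2, -81)), -1)) = Mul(8379, Pow(Add(-7055, 6561, -162), -1)) = Mul(8379, Pow(-656, -1)) = Mul(8379, Rational(-1, 656)) = Rational(-8379, 656)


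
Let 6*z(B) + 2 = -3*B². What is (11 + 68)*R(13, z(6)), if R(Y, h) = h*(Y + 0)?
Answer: -56485/3 ≈ -18828.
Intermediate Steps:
z(B) = -⅓ - B²/2 (z(B) = -⅓ + (-3*B²)/6 = -⅓ - B²/2)
R(Y, h) = Y*h (R(Y, h) = h*Y = Y*h)
(11 + 68)*R(13, z(6)) = (11 + 68)*(13*(-⅓ - ½*6²)) = 79*(13*(-⅓ - ½*36)) = 79*(13*(-⅓ - 18)) = 79*(13*(-55/3)) = 79*(-715/3) = -56485/3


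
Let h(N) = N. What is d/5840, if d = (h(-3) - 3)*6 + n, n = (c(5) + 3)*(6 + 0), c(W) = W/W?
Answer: -3/1460 ≈ -0.0020548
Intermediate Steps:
c(W) = 1
n = 24 (n = (1 + 3)*(6 + 0) = 4*6 = 24)
d = -12 (d = (-3 - 3)*6 + 24 = -6*6 + 24 = -36 + 24 = -12)
d/5840 = -12/5840 = -12*1/5840 = -3/1460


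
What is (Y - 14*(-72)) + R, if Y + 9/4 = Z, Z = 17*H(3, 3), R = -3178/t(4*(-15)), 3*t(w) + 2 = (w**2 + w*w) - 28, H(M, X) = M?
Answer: 5044909/4780 ≈ 1055.4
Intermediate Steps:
t(w) = -10 + 2*w**2/3 (t(w) = -2/3 + ((w**2 + w*w) - 28)/3 = -2/3 + ((w**2 + w**2) - 28)/3 = -2/3 + (2*w**2 - 28)/3 = -2/3 + (-28 + 2*w**2)/3 = -2/3 + (-28/3 + 2*w**2/3) = -10 + 2*w**2/3)
R = -1589/1195 (R = -3178/(-10 + 2*(4*(-15))**2/3) = -3178/(-10 + (2/3)*(-60)**2) = -3178/(-10 + (2/3)*3600) = -3178/(-10 + 2400) = -3178/2390 = -3178*1/2390 = -1589/1195 ≈ -1.3297)
Z = 51 (Z = 17*3 = 51)
Y = 195/4 (Y = -9/4 + 51 = 195/4 ≈ 48.750)
(Y - 14*(-72)) + R = (195/4 - 14*(-72)) - 1589/1195 = (195/4 + 1008) - 1589/1195 = 4227/4 - 1589/1195 = 5044909/4780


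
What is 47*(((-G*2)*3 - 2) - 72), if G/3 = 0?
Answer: -3478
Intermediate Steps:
G = 0 (G = 3*0 = 0)
47*(((-G*2)*3 - 2) - 72) = 47*(((-1*0*2)*3 - 2) - 72) = 47*(((0*2)*3 - 2) - 72) = 47*((0*3 - 2) - 72) = 47*((0 - 2) - 72) = 47*(-2 - 72) = 47*(-74) = -3478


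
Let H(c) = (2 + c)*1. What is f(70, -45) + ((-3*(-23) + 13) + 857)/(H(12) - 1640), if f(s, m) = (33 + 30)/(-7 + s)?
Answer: 229/542 ≈ 0.42251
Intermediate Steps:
H(c) = 2 + c
f(s, m) = 63/(-7 + s)
f(70, -45) + ((-3*(-23) + 13) + 857)/(H(12) - 1640) = 63/(-7 + 70) + ((-3*(-23) + 13) + 857)/((2 + 12) - 1640) = 63/63 + ((69 + 13) + 857)/(14 - 1640) = 63*(1/63) + (82 + 857)/(-1626) = 1 + 939*(-1/1626) = 1 - 313/542 = 229/542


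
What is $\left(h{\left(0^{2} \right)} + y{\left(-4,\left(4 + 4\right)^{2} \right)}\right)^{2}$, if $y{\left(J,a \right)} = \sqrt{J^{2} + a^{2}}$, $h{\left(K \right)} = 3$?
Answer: $4121 + 24 \sqrt{257} \approx 4505.8$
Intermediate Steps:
$\left(h{\left(0^{2} \right)} + y{\left(-4,\left(4 + 4\right)^{2} \right)}\right)^{2} = \left(3 + \sqrt{\left(-4\right)^{2} + \left(\left(4 + 4\right)^{2}\right)^{2}}\right)^{2} = \left(3 + \sqrt{16 + \left(8^{2}\right)^{2}}\right)^{2} = \left(3 + \sqrt{16 + 64^{2}}\right)^{2} = \left(3 + \sqrt{16 + 4096}\right)^{2} = \left(3 + \sqrt{4112}\right)^{2} = \left(3 + 4 \sqrt{257}\right)^{2}$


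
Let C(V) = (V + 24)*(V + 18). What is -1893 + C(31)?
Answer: 802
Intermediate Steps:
C(V) = (18 + V)*(24 + V) (C(V) = (24 + V)*(18 + V) = (18 + V)*(24 + V))
-1893 + C(31) = -1893 + (432 + 31² + 42*31) = -1893 + (432 + 961 + 1302) = -1893 + 2695 = 802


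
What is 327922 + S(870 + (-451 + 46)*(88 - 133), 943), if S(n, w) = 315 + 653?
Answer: 328890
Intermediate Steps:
S(n, w) = 968
327922 + S(870 + (-451 + 46)*(88 - 133), 943) = 327922 + 968 = 328890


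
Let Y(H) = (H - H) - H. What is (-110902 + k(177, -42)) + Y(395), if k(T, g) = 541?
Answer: -110756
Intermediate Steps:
Y(H) = -H (Y(H) = 0 - H = -H)
(-110902 + k(177, -42)) + Y(395) = (-110902 + 541) - 1*395 = -110361 - 395 = -110756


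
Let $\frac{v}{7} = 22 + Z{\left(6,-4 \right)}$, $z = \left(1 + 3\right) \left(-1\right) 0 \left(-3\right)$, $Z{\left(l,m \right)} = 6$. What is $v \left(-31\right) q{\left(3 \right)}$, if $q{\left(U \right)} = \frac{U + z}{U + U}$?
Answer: $-3038$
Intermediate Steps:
$z = 0$ ($z = 4 \cdot 0 \left(-3\right) = 4 \cdot 0 = 0$)
$q{\left(U \right)} = \frac{1}{2}$ ($q{\left(U \right)} = \frac{U + 0}{U + U} = \frac{U}{2 U} = U \frac{1}{2 U} = \frac{1}{2}$)
$v = 196$ ($v = 7 \left(22 + 6\right) = 7 \cdot 28 = 196$)
$v \left(-31\right) q{\left(3 \right)} = 196 \left(-31\right) \frac{1}{2} = \left(-6076\right) \frac{1}{2} = -3038$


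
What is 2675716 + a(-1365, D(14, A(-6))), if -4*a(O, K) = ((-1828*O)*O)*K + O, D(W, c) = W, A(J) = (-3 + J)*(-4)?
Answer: 47694358429/4 ≈ 1.1924e+10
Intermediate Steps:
A(J) = 12 - 4*J
a(O, K) = -O/4 + 457*K*O² (a(O, K) = -(((-1828*O)*O)*K + O)/4 = -((-1828*O²)*K + O)/4 = -(-1828*K*O² + O)/4 = -(O - 1828*K*O²)/4 = -O/4 + 457*K*O²)
2675716 + a(-1365, D(14, A(-6))) = 2675716 + (¼)*(-1365)*(-1 + 1828*14*(-1365)) = 2675716 + (¼)*(-1365)*(-1 - 34933080) = 2675716 + (¼)*(-1365)*(-34933081) = 2675716 + 47683655565/4 = 47694358429/4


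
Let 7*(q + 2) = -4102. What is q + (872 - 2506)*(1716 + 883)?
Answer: -4247354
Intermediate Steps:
q = -588 (q = -2 + (1/7)*(-4102) = -2 - 586 = -588)
q + (872 - 2506)*(1716 + 883) = -588 + (872 - 2506)*(1716 + 883) = -588 - 1634*2599 = -588 - 4246766 = -4247354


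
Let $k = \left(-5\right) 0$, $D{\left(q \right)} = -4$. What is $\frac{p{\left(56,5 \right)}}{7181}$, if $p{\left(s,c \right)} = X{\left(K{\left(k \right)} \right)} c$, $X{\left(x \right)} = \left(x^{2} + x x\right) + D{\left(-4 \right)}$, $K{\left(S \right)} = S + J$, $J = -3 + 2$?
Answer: $- \frac{10}{7181} \approx -0.0013926$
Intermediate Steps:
$J = -1$
$k = 0$
$K{\left(S \right)} = -1 + S$ ($K{\left(S \right)} = S - 1 = -1 + S$)
$X{\left(x \right)} = -4 + 2 x^{2}$ ($X{\left(x \right)} = \left(x^{2} + x x\right) - 4 = \left(x^{2} + x^{2}\right) - 4 = 2 x^{2} - 4 = -4 + 2 x^{2}$)
$p{\left(s,c \right)} = - 2 c$ ($p{\left(s,c \right)} = \left(-4 + 2 \left(-1 + 0\right)^{2}\right) c = \left(-4 + 2 \left(-1\right)^{2}\right) c = \left(-4 + 2 \cdot 1\right) c = \left(-4 + 2\right) c = - 2 c$)
$\frac{p{\left(56,5 \right)}}{7181} = \frac{\left(-2\right) 5}{7181} = \left(-10\right) \frac{1}{7181} = - \frac{10}{7181}$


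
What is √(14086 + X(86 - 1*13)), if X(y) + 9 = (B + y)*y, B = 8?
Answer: √19990 ≈ 141.39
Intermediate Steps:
X(y) = -9 + y*(8 + y) (X(y) = -9 + (8 + y)*y = -9 + y*(8 + y))
√(14086 + X(86 - 1*13)) = √(14086 + (-9 + (86 - 1*13)² + 8*(86 - 1*13))) = √(14086 + (-9 + (86 - 13)² + 8*(86 - 13))) = √(14086 + (-9 + 73² + 8*73)) = √(14086 + (-9 + 5329 + 584)) = √(14086 + 5904) = √19990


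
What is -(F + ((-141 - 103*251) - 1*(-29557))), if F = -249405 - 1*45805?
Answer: 291647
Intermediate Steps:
F = -295210 (F = -249405 - 45805 = -295210)
-(F + ((-141 - 103*251) - 1*(-29557))) = -(-295210 + ((-141 - 103*251) - 1*(-29557))) = -(-295210 + ((-141 - 25853) + 29557)) = -(-295210 + (-25994 + 29557)) = -(-295210 + 3563) = -1*(-291647) = 291647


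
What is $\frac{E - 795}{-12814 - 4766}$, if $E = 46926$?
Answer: $- \frac{15377}{5860} \approx -2.6241$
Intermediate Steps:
$\frac{E - 795}{-12814 - 4766} = \frac{46926 - 795}{-12814 - 4766} = \frac{46131}{-17580} = 46131 \left(- \frac{1}{17580}\right) = - \frac{15377}{5860}$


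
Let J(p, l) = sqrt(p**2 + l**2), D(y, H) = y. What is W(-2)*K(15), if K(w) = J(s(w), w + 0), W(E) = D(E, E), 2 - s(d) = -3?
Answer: -10*sqrt(10) ≈ -31.623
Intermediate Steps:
s(d) = 5 (s(d) = 2 - 1*(-3) = 2 + 3 = 5)
W(E) = E
J(p, l) = sqrt(l**2 + p**2)
K(w) = sqrt(25 + w**2) (K(w) = sqrt((w + 0)**2 + 5**2) = sqrt(w**2 + 25) = sqrt(25 + w**2))
W(-2)*K(15) = -2*sqrt(25 + 15**2) = -2*sqrt(25 + 225) = -10*sqrt(10)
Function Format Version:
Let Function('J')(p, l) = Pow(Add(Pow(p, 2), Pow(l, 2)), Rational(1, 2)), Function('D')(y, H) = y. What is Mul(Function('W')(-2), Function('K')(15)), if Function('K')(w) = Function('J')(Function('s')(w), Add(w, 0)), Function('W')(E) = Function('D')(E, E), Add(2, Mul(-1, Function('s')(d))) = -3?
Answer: Mul(-10, Pow(10, Rational(1, 2))) ≈ -31.623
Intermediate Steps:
Function('s')(d) = 5 (Function('s')(d) = Add(2, Mul(-1, -3)) = Add(2, 3) = 5)
Function('W')(E) = E
Function('J')(p, l) = Pow(Add(Pow(l, 2), Pow(p, 2)), Rational(1, 2))
Function('K')(w) = Pow(Add(25, Pow(w, 2)), Rational(1, 2)) (Function('K')(w) = Pow(Add(Pow(Add(w, 0), 2), Pow(5, 2)), Rational(1, 2)) = Pow(Add(Pow(w, 2), 25), Rational(1, 2)) = Pow(Add(25, Pow(w, 2)), Rational(1, 2)))
Mul(Function('W')(-2), Function('K')(15)) = Mul(-2, Pow(Add(25, Pow(15, 2)), Rational(1, 2))) = Mul(-2, Pow(Add(25, 225), Rational(1, 2))) = Mul(-2, Pow(250, Rational(1, 2))) = Mul(-2, Mul(5, Pow(10, Rational(1, 2)))) = Mul(-10, Pow(10, Rational(1, 2)))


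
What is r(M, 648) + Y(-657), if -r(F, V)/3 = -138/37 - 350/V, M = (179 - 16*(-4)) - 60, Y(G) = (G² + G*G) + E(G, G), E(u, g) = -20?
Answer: 3449710075/3996 ≈ 8.6329e+5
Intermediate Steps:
Y(G) = -20 + 2*G² (Y(G) = (G² + G*G) - 20 = (G² + G²) - 20 = 2*G² - 20 = -20 + 2*G²)
M = 183 (M = (179 + 64) - 60 = 243 - 60 = 183)
r(F, V) = 414/37 + 1050/V (r(F, V) = -3*(-138/37 - 350/V) = 414/37 + 1050/V)
r(M, 648) + Y(-657) = (414/37 + 1050/648) + (-20 + 2*(-657)²) = (414/37 + 1050*(1/648)) + (-20 + 2*431649) = (414/37 + 175/108) + (-20 + 863298) = 51187/3996 + 863278 = 3449710075/3996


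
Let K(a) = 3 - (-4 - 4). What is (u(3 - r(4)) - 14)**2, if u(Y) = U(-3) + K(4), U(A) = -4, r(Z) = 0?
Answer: 49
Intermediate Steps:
K(a) = 11 (K(a) = 3 - 1*(-8) = 3 + 8 = 11)
u(Y) = 7 (u(Y) = -4 + 11 = 7)
(u(3 - r(4)) - 14)**2 = (7 - 14)**2 = (-7)**2 = 49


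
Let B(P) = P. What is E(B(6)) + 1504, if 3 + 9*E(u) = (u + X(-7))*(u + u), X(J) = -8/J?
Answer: 31777/21 ≈ 1513.2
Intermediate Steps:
E(u) = -⅓ + 2*u*(8/7 + u)/9 (E(u) = -⅓ + ((u - 8/(-7))*(u + u))/9 = -⅓ + ((u - 8*(-⅐))*(2*u))/9 = -⅓ + ((u + 8/7)*(2*u))/9 = -⅓ + ((8/7 + u)*(2*u))/9 = -⅓ + (2*u*(8/7 + u))/9 = -⅓ + 2*u*(8/7 + u)/9)
E(B(6)) + 1504 = (-⅓ + (2/9)*6² + (16/63)*6) + 1504 = (-⅓ + (2/9)*36 + 32/21) + 1504 = (-⅓ + 8 + 32/21) + 1504 = 193/21 + 1504 = 31777/21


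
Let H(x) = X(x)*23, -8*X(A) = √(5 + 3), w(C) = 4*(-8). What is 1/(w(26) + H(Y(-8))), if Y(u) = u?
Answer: -256/7663 + 46*√2/7663 ≈ -0.024918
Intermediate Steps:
w(C) = -32
X(A) = -√2/4 (X(A) = -√(5 + 3)/8 = -√2/4)
H(x) = -23*√2/4 (H(x) = -√2/4*23 = -23*√2/4)
1/(w(26) + H(Y(-8))) = 1/(-32 - 23*√2/4)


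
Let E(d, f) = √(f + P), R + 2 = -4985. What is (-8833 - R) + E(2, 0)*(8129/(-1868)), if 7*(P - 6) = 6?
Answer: -3846 - 8129*√21/3269 ≈ -3857.4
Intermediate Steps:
R = -4987 (R = -2 - 4985 = -4987)
P = 48/7 (P = 6 + (⅐)*6 = 6 + 6/7 = 48/7 ≈ 6.8571)
E(d, f) = √(48/7 + f) (E(d, f) = √(f + 48/7) = √(48/7 + f))
(-8833 - R) + E(2, 0)*(8129/(-1868)) = (-8833 - 1*(-4987)) + (√(336 + 49*0)/7)*(8129/(-1868)) = (-8833 + 4987) + (√(336 + 0)/7)*(8129*(-1/1868)) = -3846 + (√336/7)*(-8129/1868) = -3846 + ((4*√21)/7)*(-8129/1868) = -3846 + (4*√21/7)*(-8129/1868) = -3846 - 8129*√21/3269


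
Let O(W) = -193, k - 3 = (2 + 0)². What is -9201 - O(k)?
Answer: -9008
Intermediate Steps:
k = 7 (k = 3 + (2 + 0)² = 3 + 2² = 3 + 4 = 7)
-9201 - O(k) = -9201 - 1*(-193) = -9201 + 193 = -9008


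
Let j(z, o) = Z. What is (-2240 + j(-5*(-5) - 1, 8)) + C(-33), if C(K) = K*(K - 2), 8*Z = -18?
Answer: -4349/4 ≈ -1087.3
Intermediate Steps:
Z = -9/4 (Z = (⅛)*(-18) = -9/4 ≈ -2.2500)
j(z, o) = -9/4
C(K) = K*(-2 + K)
(-2240 + j(-5*(-5) - 1, 8)) + C(-33) = (-2240 - 9/4) - 33*(-2 - 33) = -8969/4 - 33*(-35) = -8969/4 + 1155 = -4349/4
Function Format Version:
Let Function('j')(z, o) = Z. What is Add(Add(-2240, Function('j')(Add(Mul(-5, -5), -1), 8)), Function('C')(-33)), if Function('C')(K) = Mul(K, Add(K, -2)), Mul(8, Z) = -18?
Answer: Rational(-4349, 4) ≈ -1087.3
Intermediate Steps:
Z = Rational(-9, 4) (Z = Mul(Rational(1, 8), -18) = Rational(-9, 4) ≈ -2.2500)
Function('j')(z, o) = Rational(-9, 4)
Function('C')(K) = Mul(K, Add(-2, K))
Add(Add(-2240, Function('j')(Add(Mul(-5, -5), -1), 8)), Function('C')(-33)) = Add(Add(-2240, Rational(-9, 4)), Mul(-33, Add(-2, -33))) = Add(Rational(-8969, 4), Mul(-33, -35)) = Add(Rational(-8969, 4), 1155) = Rational(-4349, 4)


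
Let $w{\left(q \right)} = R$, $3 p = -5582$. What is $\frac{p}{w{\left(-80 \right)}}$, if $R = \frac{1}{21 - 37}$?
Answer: $\frac{89312}{3} \approx 29771.0$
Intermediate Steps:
$p = - \frac{5582}{3}$ ($p = \frac{1}{3} \left(-5582\right) = - \frac{5582}{3} \approx -1860.7$)
$R = - \frac{1}{16}$ ($R = \frac{1}{-16} = - \frac{1}{16} \approx -0.0625$)
$w{\left(q \right)} = - \frac{1}{16}$
$\frac{p}{w{\left(-80 \right)}} = - \frac{5582}{3 \left(- \frac{1}{16}\right)} = \left(- \frac{5582}{3}\right) \left(-16\right) = \frac{89312}{3}$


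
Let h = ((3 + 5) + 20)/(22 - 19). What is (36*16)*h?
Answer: 5376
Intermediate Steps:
h = 28/3 (h = (8 + 20)/3 = 28*(⅓) = 28/3 ≈ 9.3333)
(36*16)*h = (36*16)*(28/3) = 576*(28/3) = 5376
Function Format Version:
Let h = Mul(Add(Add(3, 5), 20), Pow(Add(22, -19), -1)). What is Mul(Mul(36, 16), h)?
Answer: 5376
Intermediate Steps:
h = Rational(28, 3) (h = Mul(Add(8, 20), Pow(3, -1)) = Mul(28, Rational(1, 3)) = Rational(28, 3) ≈ 9.3333)
Mul(Mul(36, 16), h) = Mul(Mul(36, 16), Rational(28, 3)) = Mul(576, Rational(28, 3)) = 5376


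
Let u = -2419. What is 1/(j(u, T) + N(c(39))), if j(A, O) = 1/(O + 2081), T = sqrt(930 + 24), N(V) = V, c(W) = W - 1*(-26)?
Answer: 140713268/9146430053 + 3*sqrt(106)/18292860106 ≈ 0.015385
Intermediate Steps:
c(W) = 26 + W (c(W) = W + 26 = 26 + W)
T = 3*sqrt(106) (T = sqrt(954) = 3*sqrt(106) ≈ 30.887)
j(A, O) = 1/(2081 + O)
1/(j(u, T) + N(c(39))) = 1/(1/(2081 + 3*sqrt(106)) + (26 + 39)) = 1/(1/(2081 + 3*sqrt(106)) + 65) = 1/(65 + 1/(2081 + 3*sqrt(106)))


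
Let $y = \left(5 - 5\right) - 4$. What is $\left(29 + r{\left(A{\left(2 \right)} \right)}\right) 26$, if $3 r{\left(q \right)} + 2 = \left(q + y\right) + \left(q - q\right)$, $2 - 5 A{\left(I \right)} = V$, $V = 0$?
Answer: $\frac{10582}{15} \approx 705.47$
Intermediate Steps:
$A{\left(I \right)} = \frac{2}{5}$ ($A{\left(I \right)} = \frac{2}{5} - 0 = \frac{2}{5} + 0 = \frac{2}{5}$)
$y = -4$ ($y = 0 - 4 = -4$)
$r{\left(q \right)} = -2 + \frac{q}{3}$ ($r{\left(q \right)} = - \frac{2}{3} + \frac{\left(q - 4\right) + \left(q - q\right)}{3} = - \frac{2}{3} + \frac{\left(-4 + q\right) + 0}{3} = - \frac{2}{3} + \frac{-4 + q}{3} = - \frac{2}{3} + \left(- \frac{4}{3} + \frac{q}{3}\right) = -2 + \frac{q}{3}$)
$\left(29 + r{\left(A{\left(2 \right)} \right)}\right) 26 = \left(29 + \left(-2 + \frac{1}{3} \cdot \frac{2}{5}\right)\right) 26 = \left(29 + \left(-2 + \frac{2}{15}\right)\right) 26 = \left(29 - \frac{28}{15}\right) 26 = \frac{407}{15} \cdot 26 = \frac{10582}{15}$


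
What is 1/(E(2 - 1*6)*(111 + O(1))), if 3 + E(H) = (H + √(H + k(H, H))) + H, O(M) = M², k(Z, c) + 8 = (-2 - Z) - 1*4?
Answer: -11/15120 - I*√14/15120 ≈ -0.00072751 - 0.00024746*I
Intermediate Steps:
k(Z, c) = -14 - Z (k(Z, c) = -8 + ((-2 - Z) - 1*4) = -8 + ((-2 - Z) - 4) = -8 + (-6 - Z) = -14 - Z)
E(H) = -3 + 2*H + I*√14 (E(H) = -3 + ((H + √(H + (-14 - H))) + H) = -3 + ((H + √(-14)) + H) = -3 + ((H + I*√14) + H) = -3 + (2*H + I*√14) = -3 + 2*H + I*√14)
1/(E(2 - 1*6)*(111 + O(1))) = 1/((-3 + 2*(2 - 1*6) + I*√14)*(111 + 1²)) = 1/((-3 + 2*(2 - 6) + I*√14)*(111 + 1)) = 1/((-3 + 2*(-4) + I*√14)*112) = 1/((-3 - 8 + I*√14)*112) = 1/((-11 + I*√14)*112) = 1/(-1232 + 112*I*√14)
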